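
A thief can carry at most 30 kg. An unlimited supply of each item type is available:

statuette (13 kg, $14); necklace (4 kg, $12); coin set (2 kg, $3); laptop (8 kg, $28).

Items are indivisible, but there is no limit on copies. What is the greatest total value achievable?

Best value-per-unit is laptop at 28/8; filling with it alone gives 3×28 = 84.
Optimal mix: 1×necklace + 1×coin set + 3×laptop → weight 30, value 99.

$99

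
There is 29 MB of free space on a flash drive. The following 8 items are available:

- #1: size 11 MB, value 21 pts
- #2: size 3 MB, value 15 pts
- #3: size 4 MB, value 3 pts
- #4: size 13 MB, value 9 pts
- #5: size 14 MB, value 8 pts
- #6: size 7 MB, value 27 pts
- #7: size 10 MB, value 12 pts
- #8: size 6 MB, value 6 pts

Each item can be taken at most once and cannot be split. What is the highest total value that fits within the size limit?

69 pts

Check high-value combinations within 29 MB:
- #1+#2+#6+#8: size 11+3+7+6=27, value 21+15+27+6=69
- #1+#2+#3+#6: size 11+3+4+7=25, value 21+15+3+27=66
- #1+#2+#6: size 11+3+7=21, value 21+15+27=63
- #2+#6+#7+#8: size 3+7+10+6=26, value 15+27+12+6=60
Best: 69 pts.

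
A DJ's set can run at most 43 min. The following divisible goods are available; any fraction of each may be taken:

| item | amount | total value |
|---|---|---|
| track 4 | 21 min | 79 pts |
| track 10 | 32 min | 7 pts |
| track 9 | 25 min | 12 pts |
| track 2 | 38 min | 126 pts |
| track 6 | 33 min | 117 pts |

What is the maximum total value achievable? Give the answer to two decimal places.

157.00

Take in order of value per unit:
- track 4 (79/21 per unit): all 21 → value 79, running total 79.00
- track 6 (117/33 per unit): 22 of 33 → value 22×117/33 = 78.0000, running total 157.00
Total 157.00.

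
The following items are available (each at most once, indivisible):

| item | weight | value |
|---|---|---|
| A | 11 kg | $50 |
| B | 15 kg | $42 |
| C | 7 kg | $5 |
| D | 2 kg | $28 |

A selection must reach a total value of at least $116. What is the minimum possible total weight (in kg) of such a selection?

Subsets with value ≥ 116, sorted by total weight:
- A+B+D: weight 28, value 120
- A+B+C+D: weight 35, value 125
Minimum weight: 28 kg.

28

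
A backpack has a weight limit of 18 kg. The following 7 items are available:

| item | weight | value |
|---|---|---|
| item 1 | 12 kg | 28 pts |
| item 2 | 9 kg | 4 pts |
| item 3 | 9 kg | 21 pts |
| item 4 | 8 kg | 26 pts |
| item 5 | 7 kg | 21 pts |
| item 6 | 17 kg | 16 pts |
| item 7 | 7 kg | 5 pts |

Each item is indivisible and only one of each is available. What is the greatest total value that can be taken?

47 pts

Check high-value combinations within 18 kg:
- item 4+item 5: weight 8+7=15, value 26+21=47
- item 3+item 4: weight 9+8=17, value 21+26=47
- item 3+item 5: weight 9+7=16, value 21+21=42
- item 4+item 7: weight 8+7=15, value 26+5=31
Best: 47 pts.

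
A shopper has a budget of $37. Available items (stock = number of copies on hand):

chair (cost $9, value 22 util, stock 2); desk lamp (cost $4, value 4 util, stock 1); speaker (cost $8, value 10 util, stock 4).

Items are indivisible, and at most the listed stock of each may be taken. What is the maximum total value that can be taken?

Top feasible selections:
- 2×chair + 2×speaker: cost 34, value 64
- 2×chair + 1×desk lamp + 1×speaker: cost 30, value 58
- 1×chair + 1×desk lamp + 3×speaker: cost 37, value 56
Best: 64 util.

64 util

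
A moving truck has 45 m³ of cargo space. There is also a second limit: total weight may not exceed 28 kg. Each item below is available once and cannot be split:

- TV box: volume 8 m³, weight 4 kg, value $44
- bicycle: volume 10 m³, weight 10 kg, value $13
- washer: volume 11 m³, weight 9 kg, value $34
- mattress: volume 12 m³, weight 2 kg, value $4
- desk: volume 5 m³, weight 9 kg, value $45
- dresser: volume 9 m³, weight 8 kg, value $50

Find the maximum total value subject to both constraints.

$143

Feasible sets respecting both limits:
- TV box+mattress+desk+dresser: volume 34, weight 23, value 143
- TV box+desk+dresser: volume 22, weight 21, value 139
- washer+mattress+desk+dresser: volume 37, weight 28, value 133
Best: $143.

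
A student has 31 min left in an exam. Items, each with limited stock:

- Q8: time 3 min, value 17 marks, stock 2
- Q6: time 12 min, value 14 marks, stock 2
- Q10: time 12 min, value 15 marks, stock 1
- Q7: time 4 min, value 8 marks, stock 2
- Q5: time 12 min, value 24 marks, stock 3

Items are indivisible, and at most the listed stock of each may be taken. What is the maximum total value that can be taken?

82 marks

Top feasible selections:
- 2×Q8 + 2×Q5: time 30, value 82
- 2×Q8 + 2×Q7 + 1×Q5: time 26, value 74
- 2×Q8 + 1×Q10 + 1×Q5: time 30, value 73
- 1×Q8 + 1×Q7 + 2×Q5: time 31, value 73
Best: 82 marks.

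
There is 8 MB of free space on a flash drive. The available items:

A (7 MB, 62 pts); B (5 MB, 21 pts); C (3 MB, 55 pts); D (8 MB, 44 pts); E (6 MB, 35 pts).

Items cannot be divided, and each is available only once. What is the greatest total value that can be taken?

76 pts

Check high-value combinations within 8 MB:
- B+C: size 5+3=8, value 21+55=76
- A: size 7, value 62
- C: size 3, value 55
- D: size 8, value 44
- E: size 6, value 35
Best: 76 pts.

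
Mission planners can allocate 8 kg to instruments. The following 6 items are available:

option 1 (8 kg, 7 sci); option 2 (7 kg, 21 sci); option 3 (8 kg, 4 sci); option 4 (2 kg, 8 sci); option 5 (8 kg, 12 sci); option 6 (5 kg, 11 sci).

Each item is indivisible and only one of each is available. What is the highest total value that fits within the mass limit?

Check high-value combinations within 8 kg:
- option 2: mass 7, value 21
- option 4+option 6: mass 2+5=7, value 8+11=19
- option 5: mass 8, value 12
- option 6: mass 5, value 11
- option 4: mass 2, value 8
Best: 21 sci.

21 sci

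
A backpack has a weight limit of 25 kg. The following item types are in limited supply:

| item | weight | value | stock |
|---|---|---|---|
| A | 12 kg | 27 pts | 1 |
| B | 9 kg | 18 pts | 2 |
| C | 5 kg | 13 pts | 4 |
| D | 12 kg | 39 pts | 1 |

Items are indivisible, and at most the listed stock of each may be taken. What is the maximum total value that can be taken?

Best selections within weight 25 and stock limits:
- 1×A + 1×D: weight 24, value 66
- 2×C + 1×D: weight 22, value 65
- 1×B + 1×D: weight 21, value 57
Best: 66 pts.

66 pts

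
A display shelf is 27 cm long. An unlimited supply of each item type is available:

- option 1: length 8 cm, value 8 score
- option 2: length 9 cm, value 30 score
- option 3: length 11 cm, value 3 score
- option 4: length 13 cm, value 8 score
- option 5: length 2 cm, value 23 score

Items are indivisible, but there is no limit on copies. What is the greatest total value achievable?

299 score

Best value-per-unit is option 5 at 23/2, and filling with it alone uses length 13×2=26. No mix of the others beats 13×23 = 299.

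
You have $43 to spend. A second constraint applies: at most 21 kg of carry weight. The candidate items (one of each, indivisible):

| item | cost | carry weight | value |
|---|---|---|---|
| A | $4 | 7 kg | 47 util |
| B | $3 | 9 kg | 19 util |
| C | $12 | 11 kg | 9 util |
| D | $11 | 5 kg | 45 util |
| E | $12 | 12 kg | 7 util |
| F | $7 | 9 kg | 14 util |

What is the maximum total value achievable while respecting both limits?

Feasible sets respecting both limits:
- A+B+D: cost 18, carry weight 21, value 111
- A+D+F: cost 22, carry weight 21, value 106
- A+D: cost 15, carry weight 12, value 92
- A+B: cost 7, carry weight 16, value 66
Best: 111 util.

111 util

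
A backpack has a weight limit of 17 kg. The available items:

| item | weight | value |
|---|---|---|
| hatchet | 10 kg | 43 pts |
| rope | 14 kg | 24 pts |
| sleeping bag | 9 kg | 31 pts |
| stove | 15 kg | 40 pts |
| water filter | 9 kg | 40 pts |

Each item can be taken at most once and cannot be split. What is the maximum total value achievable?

43 pts

Check high-value combinations within 17 kg:
- hatchet: weight 10, value 43
- water filter: weight 9, value 40
- stove: weight 15, value 40
- sleeping bag: weight 9, value 31
Best: 43 pts.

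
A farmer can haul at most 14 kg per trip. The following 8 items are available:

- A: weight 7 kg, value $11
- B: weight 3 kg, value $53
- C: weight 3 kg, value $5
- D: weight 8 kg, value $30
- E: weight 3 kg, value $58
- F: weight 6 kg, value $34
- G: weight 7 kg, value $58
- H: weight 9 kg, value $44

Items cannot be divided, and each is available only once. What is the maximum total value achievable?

$169

Check high-value combinations within 14 kg:
- B+E+G: weight 3+3+7=13, value 53+58+58=169
- B+E+F: weight 3+3+6=12, value 53+58+34=145
- B+D+E: weight 3+8+3=14, value 53+30+58=141
Best: $169.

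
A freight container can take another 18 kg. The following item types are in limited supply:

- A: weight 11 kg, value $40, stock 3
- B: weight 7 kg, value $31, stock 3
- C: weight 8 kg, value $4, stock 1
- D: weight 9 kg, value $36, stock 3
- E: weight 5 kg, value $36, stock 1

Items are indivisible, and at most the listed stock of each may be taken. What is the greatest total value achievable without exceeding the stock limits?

$76

Top feasible selections:
- 1×A + 1×E: weight 16, value 76
- 1×D + 1×E: weight 14, value 72
Best: $76.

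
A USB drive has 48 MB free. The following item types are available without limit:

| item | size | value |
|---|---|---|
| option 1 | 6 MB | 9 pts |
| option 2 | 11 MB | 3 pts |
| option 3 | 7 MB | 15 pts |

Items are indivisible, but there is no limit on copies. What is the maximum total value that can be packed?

Best value-per-unit is option 3 at 15/7; filling with it alone gives 6×15 = 90.
Optimal mix: 1×option 1 + 6×option 3 → size 48, value 99.

99 pts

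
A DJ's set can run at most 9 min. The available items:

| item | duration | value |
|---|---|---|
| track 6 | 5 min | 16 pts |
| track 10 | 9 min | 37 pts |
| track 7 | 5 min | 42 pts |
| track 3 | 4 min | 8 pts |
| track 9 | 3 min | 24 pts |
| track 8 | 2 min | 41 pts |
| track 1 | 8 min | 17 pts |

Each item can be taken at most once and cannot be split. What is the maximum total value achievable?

83 pts

Check high-value combinations within 9 min:
- track 7+track 8: duration 5+2=7, value 42+41=83
- track 3+track 9+track 8: duration 4+3+2=9, value 8+24+41=73
- track 7+track 9: duration 5+3=8, value 42+24=66
- track 9+track 8: duration 3+2=5, value 24+41=65
Best: 83 pts.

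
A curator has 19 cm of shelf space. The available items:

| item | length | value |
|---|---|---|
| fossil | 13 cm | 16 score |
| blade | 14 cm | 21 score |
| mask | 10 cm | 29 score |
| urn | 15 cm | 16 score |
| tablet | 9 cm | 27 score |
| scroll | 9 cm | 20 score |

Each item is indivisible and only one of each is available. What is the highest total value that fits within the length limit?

56 score

This is a 0/1 knapsack; check combinations near the capacity.
- mask+tablet: length 10+9=19, value 29+27=56
- mask+scroll: length 10+9=19, value 29+20=49
- tablet+scroll: length 9+9=18, value 27+20=47
Best: 56 score.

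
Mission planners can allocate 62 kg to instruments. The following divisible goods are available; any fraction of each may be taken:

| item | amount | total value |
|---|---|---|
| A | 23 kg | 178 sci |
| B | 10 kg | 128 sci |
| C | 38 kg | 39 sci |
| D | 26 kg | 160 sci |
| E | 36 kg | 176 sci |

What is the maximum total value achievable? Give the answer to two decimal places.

Take in order of value per unit:
- B (128/10 per unit): all 10 → value 128, running total 128.00
- A (178/23 per unit): all 23 → value 178, running total 306.00
- D (160/26 per unit): all 26 → value 160, running total 466.00
- E (176/36 per unit): 3 of 36 → value 3×176/36 = 14.6667, running total 480.67
Total 480.67.

480.67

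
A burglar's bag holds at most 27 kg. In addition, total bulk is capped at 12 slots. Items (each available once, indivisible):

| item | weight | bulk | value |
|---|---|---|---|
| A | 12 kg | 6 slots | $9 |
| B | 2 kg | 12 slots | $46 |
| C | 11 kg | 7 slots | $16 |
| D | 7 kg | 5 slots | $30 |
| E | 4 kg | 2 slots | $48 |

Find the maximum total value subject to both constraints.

$78

Feasible sets respecting both limits:
- D+E: weight 11, bulk 7, value 78
- C+E: weight 15, bulk 9, value 64
- A+E: weight 16, bulk 8, value 57
Best: $78.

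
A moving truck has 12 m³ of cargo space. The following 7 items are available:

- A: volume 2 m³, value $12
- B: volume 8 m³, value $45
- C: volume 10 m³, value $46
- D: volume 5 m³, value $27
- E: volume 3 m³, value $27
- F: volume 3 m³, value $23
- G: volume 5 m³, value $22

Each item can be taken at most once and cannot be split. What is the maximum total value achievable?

$77

Check high-value combinations within 12 m³:
- D+E+F: volume 5+3+3=11, value 27+27+23=77
- B+E: volume 8+3=11, value 45+27=72
- E+F+G: volume 3+3+5=11, value 27+23+22=72
- B+F: volume 8+3=11, value 45+23=68
Best: $77.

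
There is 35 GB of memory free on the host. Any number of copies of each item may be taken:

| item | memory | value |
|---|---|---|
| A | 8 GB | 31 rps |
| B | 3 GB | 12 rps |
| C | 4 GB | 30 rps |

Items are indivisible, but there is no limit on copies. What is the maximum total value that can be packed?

Best value-per-unit is C at 30/4; filling with it alone gives 8×30 = 240.
Optimal mix: 1×B + 8×C → memory 35, value 252.

252 rps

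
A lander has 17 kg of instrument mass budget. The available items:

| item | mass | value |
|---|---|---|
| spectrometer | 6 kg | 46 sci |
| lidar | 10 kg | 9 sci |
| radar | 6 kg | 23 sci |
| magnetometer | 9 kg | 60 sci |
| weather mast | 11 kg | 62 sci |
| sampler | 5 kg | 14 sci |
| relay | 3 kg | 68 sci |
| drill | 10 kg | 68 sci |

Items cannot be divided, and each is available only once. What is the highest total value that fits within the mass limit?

Check high-value combinations within 17 kg:
- magnetometer+sampler+relay: mass 9+5+3=17, value 60+14+68=142
- spectrometer+radar+relay: mass 6+6+3=15, value 46+23+68=137
- relay+drill: mass 3+10=13, value 68+68=136
Best: 142 sci.

142 sci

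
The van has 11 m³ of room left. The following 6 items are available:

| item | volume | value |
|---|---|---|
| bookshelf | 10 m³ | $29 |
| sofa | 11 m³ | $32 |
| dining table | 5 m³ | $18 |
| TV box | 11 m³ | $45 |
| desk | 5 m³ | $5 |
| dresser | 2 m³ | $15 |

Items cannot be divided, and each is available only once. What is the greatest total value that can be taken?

$45

This is a 0/1 knapsack; check combinations near the capacity.
- TV box: volume 11, value 45
- dining table+dresser: volume 5+2=7, value 18+15=33
- sofa: volume 11, value 32
- bookshelf: volume 10, value 29
- dining table+desk: volume 5+5=10, value 18+5=23
Best: $45.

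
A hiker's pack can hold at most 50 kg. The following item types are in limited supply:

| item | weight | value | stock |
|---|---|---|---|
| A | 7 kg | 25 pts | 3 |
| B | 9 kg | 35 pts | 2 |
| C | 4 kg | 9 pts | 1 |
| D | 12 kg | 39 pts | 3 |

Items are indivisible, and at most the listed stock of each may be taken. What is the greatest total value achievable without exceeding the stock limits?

173 pts

Best selections within weight 50 and stock limits:
- 1×A + 2×B + 2×D: weight 49, value 173
- 2×A + 2×B + 1×C + 1×D: weight 48, value 168
- 2×A + 3×D: weight 50, value 167
- 2×A + 1×B + 2×D: weight 47, value 163
Best: 173 pts.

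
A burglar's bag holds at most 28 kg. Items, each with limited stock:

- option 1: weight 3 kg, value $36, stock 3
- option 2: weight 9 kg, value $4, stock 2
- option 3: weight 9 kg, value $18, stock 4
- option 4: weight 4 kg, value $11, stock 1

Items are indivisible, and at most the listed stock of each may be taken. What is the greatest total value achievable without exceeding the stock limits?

$144

Top feasible selections:
- 3×option 1 + 2×option 3: weight 27, value 144
- 3×option 1 + 1×option 3 + 1×option 4: weight 22, value 137
- 3×option 1 + 1×option 2 + 1×option 3: weight 27, value 130
- 3×option 1 + 1×option 3: weight 18, value 126
Best: $144.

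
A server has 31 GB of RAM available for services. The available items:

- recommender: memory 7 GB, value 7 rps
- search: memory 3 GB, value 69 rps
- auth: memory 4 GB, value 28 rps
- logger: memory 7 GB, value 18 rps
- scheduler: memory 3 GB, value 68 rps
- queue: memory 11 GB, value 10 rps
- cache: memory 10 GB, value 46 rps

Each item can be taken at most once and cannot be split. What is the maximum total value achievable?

229 rps

Check high-value combinations within 31 GB:
- search+auth+logger+scheduler+cache: memory 3+4+7+3+10=27, value 69+28+18+68+46=229
- search+auth+scheduler+queue+cache: memory 3+4+3+11+10=31, value 69+28+68+10+46=221
- recommender+search+auth+scheduler+cache: memory 7+3+4+3+10=27, value 7+69+28+68+46=218
Best: 229 rps.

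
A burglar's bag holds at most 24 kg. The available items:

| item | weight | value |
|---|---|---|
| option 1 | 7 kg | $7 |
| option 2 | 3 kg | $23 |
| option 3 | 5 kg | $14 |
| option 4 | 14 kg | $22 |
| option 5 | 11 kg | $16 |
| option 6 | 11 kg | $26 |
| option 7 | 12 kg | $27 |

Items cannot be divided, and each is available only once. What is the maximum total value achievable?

This is a 0/1 knapsack; check combinations near the capacity.
- option 2+option 3+option 7: weight 3+5+12=20, value 23+14+27=64
- option 2+option 3+option 6: weight 3+5+11=19, value 23+14+26=63
- option 2+option 3+option 4: weight 3+5+14=22, value 23+14+22=59
- option 1+option 2+option 7: weight 7+3+12=22, value 7+23+27=57
- option 1+option 2+option 6: weight 7+3+11=21, value 7+23+26=56
Best: $64.

$64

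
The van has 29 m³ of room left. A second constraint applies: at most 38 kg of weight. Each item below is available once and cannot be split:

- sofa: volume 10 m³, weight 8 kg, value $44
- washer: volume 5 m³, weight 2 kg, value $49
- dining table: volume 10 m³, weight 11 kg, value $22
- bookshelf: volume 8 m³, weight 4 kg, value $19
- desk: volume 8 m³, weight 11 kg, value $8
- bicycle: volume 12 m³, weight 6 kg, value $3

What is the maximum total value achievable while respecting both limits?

Feasible sets respecting both limits:
- sofa+washer+dining table: volume 25, weight 21, value 115
- sofa+washer+bookshelf: volume 23, weight 14, value 112
- sofa+washer+desk: volume 23, weight 21, value 101
- sofa+washer+bicycle: volume 27, weight 16, value 96
Best: $115.

$115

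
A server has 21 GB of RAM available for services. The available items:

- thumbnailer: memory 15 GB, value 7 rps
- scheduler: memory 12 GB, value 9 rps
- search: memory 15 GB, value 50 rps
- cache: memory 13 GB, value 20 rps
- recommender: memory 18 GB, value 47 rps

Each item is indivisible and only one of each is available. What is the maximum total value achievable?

50 rps

Check high-value combinations within 21 GB:
- search: memory 15, value 50
- recommender: memory 18, value 47
- cache: memory 13, value 20
- scheduler: memory 12, value 9
Best: 50 rps.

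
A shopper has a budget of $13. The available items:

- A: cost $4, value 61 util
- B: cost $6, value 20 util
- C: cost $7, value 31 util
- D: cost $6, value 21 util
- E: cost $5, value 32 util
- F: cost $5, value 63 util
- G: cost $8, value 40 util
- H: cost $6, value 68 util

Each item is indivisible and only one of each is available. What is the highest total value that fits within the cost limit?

Check high-value combinations within $13:
- F+H: cost 5+6=11, value 63+68=131
- A+H: cost 4+6=10, value 61+68=129
- A+F: cost 4+5=9, value 61+63=124
- F+G: cost 5+8=13, value 63+40=103
- A+G: cost 4+8=12, value 61+40=101
Best: 131 util.

131 util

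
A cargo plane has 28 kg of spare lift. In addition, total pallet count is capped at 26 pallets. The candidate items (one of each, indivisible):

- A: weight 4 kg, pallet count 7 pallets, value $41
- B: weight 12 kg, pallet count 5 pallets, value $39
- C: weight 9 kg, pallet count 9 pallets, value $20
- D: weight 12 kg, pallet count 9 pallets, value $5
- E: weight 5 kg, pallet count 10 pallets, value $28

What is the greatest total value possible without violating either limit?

$108

Feasible sets respecting both limits:
- A+B+E: weight 21, pallet count 22, value 108
- A+B+C: weight 25, pallet count 21, value 100
- A+C+E: weight 18, pallet count 26, value 89
Best: $108.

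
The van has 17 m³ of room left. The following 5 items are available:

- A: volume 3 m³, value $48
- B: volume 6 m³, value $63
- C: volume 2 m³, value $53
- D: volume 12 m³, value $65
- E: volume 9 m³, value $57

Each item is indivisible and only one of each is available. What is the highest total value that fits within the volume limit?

$173

Check high-value combinations within 17 m³:
- B+C+E: volume 6+2+9=17, value 63+53+57=173
- A+C+D: volume 3+2+12=17, value 48+53+65=166
- A+B+C: volume 3+6+2=11, value 48+63+53=164
Best: $173.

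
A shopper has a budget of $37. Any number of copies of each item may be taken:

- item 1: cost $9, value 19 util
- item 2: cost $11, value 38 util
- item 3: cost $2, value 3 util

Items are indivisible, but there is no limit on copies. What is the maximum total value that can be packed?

120 util

Best value-per-unit is item 2 at 38/11; filling with it alone gives 3×38 = 114.
Optimal mix: 3×item 2 + 2×item 3 → cost 37, value 120.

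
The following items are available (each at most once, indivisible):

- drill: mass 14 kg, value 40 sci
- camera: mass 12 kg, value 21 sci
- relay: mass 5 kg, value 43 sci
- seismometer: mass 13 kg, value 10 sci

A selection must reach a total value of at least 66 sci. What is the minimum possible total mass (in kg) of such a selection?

Subsets with value ≥ 66, sorted by total mass:
- drill+relay: mass 19, value 83
- camera+relay+seismometer: mass 30, value 74
Minimum mass: 19 kg.

19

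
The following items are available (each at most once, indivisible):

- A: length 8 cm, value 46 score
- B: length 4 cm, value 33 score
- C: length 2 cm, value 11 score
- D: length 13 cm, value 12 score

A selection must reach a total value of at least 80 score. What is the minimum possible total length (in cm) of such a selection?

14

Subsets with value ≥ 80, sorted by total length:
- A+B+C: length 14, value 90
- A+B+D: length 25, value 91
- A+B+C+D: length 27, value 102
Minimum length: 14 cm.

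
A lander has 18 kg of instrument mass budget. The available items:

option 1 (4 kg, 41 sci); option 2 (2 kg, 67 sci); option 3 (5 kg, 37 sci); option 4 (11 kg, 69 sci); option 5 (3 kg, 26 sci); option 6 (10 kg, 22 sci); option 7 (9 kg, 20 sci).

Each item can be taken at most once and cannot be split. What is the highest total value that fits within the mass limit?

This is a 0/1 knapsack; check combinations near the capacity.
- option 1+option 2+option 4: mass 4+2+11=17, value 41+67+69=177
- option 2+option 3+option 4: mass 2+5+11=18, value 67+37+69=173
- option 1+option 2+option 3+option 5: mass 4+2+5+3=14, value 41+67+37+26=171
Best: 177 sci.

177 sci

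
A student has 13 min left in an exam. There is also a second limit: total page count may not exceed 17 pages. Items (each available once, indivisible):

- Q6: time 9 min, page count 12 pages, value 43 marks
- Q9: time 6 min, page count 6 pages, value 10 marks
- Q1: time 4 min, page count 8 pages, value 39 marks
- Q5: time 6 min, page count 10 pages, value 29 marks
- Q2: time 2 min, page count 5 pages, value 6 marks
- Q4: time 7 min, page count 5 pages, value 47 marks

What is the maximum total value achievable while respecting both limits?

Feasible sets respecting both limits:
- Q1+Q4: time 11, page count 13, value 86
- Q5+Q4: time 13, page count 15, value 76
- Q9+Q4: time 13, page count 11, value 57
- Q2+Q4: time 9, page count 10, value 53
Best: 86 marks.

86 marks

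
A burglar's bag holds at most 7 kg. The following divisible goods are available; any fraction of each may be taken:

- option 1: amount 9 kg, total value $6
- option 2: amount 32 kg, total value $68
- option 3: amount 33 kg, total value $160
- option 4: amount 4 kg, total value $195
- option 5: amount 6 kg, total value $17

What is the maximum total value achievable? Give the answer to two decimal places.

Take in order of value per unit:
- option 4 (195/4 per unit): all 4 → value 195, running total 195.00
- option 3 (160/33 per unit): 3 of 33 → value 3×160/33 = 14.5455, running total 209.55
Total 209.55.

209.55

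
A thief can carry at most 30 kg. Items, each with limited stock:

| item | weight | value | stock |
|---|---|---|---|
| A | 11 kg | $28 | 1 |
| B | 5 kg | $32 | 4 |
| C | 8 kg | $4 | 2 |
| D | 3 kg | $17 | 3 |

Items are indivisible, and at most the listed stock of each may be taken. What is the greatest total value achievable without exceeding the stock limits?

$179

Best selections within weight 30 and stock limits:
- 4×B + 3×D: weight 29, value 179
- 4×B + 2×D: weight 26, value 162
Best: $179.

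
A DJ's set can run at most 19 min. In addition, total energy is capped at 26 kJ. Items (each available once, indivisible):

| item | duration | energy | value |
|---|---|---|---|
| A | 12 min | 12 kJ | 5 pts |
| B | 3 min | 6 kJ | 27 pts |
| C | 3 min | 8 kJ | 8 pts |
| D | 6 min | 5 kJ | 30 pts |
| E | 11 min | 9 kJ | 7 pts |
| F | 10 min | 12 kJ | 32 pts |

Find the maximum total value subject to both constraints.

Feasible sets respecting both limits:
- B+D+F: duration 19, energy 23, value 89
- C+D+F: duration 19, energy 25, value 70
- B+C+F: duration 16, energy 26, value 67
Best: 89 pts.

89 pts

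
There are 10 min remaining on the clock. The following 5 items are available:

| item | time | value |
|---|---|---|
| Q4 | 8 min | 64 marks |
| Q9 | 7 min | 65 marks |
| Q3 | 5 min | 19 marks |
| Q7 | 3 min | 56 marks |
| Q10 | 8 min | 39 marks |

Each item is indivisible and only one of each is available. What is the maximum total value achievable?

121 marks

This is a 0/1 knapsack; check combinations near the capacity.
- Q9+Q7: time 7+3=10, value 65+56=121
- Q3+Q7: time 5+3=8, value 19+56=75
- Q9: time 7, value 65
Best: 121 marks.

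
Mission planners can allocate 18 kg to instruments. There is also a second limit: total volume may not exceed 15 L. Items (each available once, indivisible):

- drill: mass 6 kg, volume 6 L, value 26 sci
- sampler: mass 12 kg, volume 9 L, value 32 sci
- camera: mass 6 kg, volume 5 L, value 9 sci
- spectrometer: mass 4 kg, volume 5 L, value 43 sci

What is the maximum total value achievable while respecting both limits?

75 sci

Feasible sets respecting both limits:
- sampler+spectrometer: mass 16, volume 14, value 75
- drill+spectrometer: mass 10, volume 11, value 69
- drill+sampler: mass 18, volume 15, value 58
Best: 75 sci.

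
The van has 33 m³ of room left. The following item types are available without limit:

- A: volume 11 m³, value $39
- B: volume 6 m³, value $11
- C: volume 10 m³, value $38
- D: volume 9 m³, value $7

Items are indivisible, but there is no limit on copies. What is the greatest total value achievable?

Best value-per-unit is C at 38/10; filling with it alone gives 3×38 = 114.
Optimal mix: 3×A → volume 33, value 117.

$117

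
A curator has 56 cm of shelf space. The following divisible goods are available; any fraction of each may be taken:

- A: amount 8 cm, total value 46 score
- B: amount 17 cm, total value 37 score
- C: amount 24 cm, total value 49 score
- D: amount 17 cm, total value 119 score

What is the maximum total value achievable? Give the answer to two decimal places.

230.58

Take in order of value per unit:
- D (119/17 per unit): all 17 → value 119, running total 119.00
- A (46/8 per unit): all 8 → value 46, running total 165.00
- B (37/17 per unit): all 17 → value 37, running total 202.00
- C (49/24 per unit): 14 of 24 → value 14×49/24 = 28.5833, running total 230.58
Total 230.58.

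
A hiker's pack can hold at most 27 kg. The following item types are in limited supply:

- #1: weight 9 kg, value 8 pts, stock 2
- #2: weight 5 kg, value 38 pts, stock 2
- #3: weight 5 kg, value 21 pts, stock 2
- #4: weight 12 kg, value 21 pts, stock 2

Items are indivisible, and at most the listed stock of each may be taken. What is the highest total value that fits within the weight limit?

118 pts

Top feasible selections:
- 2×#2 + 2×#3: weight 20, value 118
- 2×#2 + 1×#3 + 1×#4: weight 27, value 118
- 1×#1 + 2×#2 + 1×#3: weight 24, value 105
- 1×#2 + 2×#3 + 1×#4: weight 27, value 101
Best: 118 pts.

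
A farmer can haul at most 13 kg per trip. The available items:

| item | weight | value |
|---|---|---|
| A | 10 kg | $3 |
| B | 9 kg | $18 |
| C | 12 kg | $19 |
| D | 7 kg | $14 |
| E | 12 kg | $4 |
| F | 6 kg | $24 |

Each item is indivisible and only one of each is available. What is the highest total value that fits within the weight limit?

Check high-value combinations within 13 kg:
- D+F: weight 7+6=13, value 14+24=38
- F: weight 6, value 24
- C: weight 12, value 19
- B: weight 9, value 18
- D: weight 7, value 14
Best: $38.

$38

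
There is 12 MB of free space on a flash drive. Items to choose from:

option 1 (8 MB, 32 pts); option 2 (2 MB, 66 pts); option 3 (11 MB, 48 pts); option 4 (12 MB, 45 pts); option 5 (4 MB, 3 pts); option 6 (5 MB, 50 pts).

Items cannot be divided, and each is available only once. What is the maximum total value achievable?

Check high-value combinations within 12 MB:
- option 2+option 5+option 6: size 2+4+5=11, value 66+3+50=119
- option 2+option 6: size 2+5=7, value 66+50=116
- option 1+option 2: size 8+2=10, value 32+66=98
- option 2+option 5: size 2+4=6, value 66+3=69
- option 2: size 2, value 66
Best: 119 pts.

119 pts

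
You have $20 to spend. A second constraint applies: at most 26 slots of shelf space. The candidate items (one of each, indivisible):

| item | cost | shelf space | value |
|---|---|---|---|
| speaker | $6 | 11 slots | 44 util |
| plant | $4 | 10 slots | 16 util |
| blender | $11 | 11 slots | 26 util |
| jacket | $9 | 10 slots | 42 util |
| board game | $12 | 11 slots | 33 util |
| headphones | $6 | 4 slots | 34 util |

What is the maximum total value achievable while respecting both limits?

Feasible sets respecting both limits:
- speaker+plant+headphones: cost 16, shelf space 25, value 94
- plant+jacket+headphones: cost 19, shelf space 24, value 92
- speaker+jacket: cost 15, shelf space 21, value 86
Best: 94 util.

94 util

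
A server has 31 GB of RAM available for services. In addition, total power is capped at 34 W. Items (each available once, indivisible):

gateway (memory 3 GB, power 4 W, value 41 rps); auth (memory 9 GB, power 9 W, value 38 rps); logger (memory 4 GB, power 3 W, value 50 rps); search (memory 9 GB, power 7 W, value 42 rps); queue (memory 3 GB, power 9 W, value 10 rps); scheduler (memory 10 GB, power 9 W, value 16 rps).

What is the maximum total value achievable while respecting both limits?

181 rps

Feasible sets respecting both limits:
- gateway+auth+logger+search+queue: memory 28, power 32, value 181
- gateway+auth+logger+search: memory 25, power 23, value 171
- gateway+logger+search+queue+scheduler: memory 29, power 32, value 159
- gateway+auth+logger+queue+scheduler: memory 29, power 34, value 155
Best: 181 rps.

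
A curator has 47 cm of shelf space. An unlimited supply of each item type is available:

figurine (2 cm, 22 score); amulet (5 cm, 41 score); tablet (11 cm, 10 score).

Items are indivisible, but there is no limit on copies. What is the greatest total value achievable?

506 score

Best value-per-unit is figurine at 22/2, and filling with it alone uses length 23×2=46. No mix of the others beats 23×22 = 506.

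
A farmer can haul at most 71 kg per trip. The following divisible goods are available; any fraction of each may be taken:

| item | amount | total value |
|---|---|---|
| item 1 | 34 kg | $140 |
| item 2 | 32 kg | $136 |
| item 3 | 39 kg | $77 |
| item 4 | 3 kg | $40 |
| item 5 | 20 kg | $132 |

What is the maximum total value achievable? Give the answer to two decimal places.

373.88

Take in order of value per unit:
- item 4 (40/3 per unit): all 3 → value 40, running total 40.00
- item 5 (132/20 per unit): all 20 → value 132, running total 172.00
- item 2 (136/32 per unit): all 32 → value 136, running total 308.00
- item 1 (140/34 per unit): 16 of 34 → value 16×140/34 = 65.8824, running total 373.88
Total 373.88.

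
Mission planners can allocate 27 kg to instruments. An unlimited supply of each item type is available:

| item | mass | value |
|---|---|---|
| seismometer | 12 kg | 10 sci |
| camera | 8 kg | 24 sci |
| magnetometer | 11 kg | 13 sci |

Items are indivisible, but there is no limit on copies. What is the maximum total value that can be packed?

72 sci

Best value-per-unit is camera at 24/8, and filling with it alone uses mass 3×8=24. No mix of the others beats 3×24 = 72.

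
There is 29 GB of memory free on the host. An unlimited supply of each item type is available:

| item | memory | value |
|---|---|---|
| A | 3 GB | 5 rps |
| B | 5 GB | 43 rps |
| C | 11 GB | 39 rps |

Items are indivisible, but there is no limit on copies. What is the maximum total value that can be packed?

220 rps

Best value-per-unit is B at 43/5; filling with it alone gives 5×43 = 215.
Optimal mix: 1×A + 5×B → memory 28, value 220.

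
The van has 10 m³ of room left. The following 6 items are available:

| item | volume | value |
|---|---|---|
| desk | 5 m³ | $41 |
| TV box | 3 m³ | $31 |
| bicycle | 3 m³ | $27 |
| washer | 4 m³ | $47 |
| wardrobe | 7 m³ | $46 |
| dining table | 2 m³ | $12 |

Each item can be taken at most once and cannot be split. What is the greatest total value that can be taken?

$105

Check high-value combinations within 10 m³:
- TV box+bicycle+washer: volume 3+3+4=10, value 31+27+47=105
- TV box+washer+dining table: volume 3+4+2=9, value 31+47+12=90
- desk+washer: volume 5+4=9, value 41+47=88
Best: $105.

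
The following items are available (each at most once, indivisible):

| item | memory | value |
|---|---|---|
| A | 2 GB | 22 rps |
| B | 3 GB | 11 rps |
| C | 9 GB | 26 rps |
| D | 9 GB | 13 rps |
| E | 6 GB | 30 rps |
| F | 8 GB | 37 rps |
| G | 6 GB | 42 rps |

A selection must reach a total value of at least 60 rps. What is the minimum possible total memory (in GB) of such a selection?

Subsets with value ≥ 60, sorted by total memory:
- A+G: memory 8, value 64
- A+B+G: memory 11, value 75
- A+B+E: memory 11, value 63
Minimum memory: 8 GB.

8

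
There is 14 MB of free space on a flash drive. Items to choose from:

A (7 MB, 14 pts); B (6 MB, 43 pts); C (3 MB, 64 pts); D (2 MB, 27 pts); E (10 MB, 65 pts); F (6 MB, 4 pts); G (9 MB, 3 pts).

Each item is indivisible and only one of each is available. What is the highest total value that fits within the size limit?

Check high-value combinations within 14 MB:
- B+C+D: size 6+3+2=11, value 43+64+27=134
- C+E: size 3+10=13, value 64+65=129
- B+C: size 6+3=9, value 43+64=107
Best: 134 pts.

134 pts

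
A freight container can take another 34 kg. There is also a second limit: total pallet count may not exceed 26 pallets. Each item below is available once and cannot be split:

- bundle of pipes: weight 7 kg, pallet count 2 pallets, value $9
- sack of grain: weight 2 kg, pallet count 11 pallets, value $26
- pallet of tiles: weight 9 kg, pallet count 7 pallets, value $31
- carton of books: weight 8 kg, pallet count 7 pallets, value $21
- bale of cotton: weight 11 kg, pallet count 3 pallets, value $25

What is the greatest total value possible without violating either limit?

Feasible sets respecting both limits:
- bundle of pipes+sack of grain+pallet of tiles+bale of cotton: weight 29, pallet count 23, value 91
- sack of grain+pallet of tiles+bale of cotton: weight 22, pallet count 21, value 82
- bundle of pipes+sack of grain+carton of books+bale of cotton: weight 28, pallet count 23, value 81
Best: $91.

$91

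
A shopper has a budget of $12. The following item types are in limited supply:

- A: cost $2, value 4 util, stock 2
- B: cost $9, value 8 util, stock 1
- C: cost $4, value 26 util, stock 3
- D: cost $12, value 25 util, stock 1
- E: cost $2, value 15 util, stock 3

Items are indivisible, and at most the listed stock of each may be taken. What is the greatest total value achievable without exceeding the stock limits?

Top feasible selections:
- 2×C + 2×E: cost 12, value 82
- 3×C: cost 12, value 78
- 1×A + 1×C + 3×E: cost 12, value 75
- 1×C + 3×E: cost 10, value 71
Best: 82 util.

82 util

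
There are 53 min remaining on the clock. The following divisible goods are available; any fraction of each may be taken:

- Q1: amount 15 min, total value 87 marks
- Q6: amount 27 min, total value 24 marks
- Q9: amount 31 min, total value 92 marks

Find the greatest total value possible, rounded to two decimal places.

185.22

Take in order of value per unit:
- Q1 (87/15 per unit): all 15 → value 87, running total 87.00
- Q9 (92/31 per unit): all 31 → value 92, running total 179.00
- Q6 (24/27 per unit): 7 of 27 → value 7×24/27 = 6.2222, running total 185.22
Total 185.22.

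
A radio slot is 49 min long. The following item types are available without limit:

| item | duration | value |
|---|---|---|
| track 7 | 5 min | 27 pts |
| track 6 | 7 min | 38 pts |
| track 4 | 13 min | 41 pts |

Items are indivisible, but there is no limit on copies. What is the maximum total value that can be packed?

Best value-per-unit is track 6 at 38/7, and filling with it alone uses duration 7×7=49. No mix of the others beats 7×38 = 266.

266 pts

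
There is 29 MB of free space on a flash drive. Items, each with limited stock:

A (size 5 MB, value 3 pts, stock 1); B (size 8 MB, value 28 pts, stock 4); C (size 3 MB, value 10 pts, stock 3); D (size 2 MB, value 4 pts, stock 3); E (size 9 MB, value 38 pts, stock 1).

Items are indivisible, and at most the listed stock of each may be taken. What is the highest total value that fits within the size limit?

Best selections within size 29 and stock limits:
- 2×B + 1×C + 1×E: size 28, value 104
- 2×B + 2×D + 1×E: size 29, value 102
Best: 104 pts.

104 pts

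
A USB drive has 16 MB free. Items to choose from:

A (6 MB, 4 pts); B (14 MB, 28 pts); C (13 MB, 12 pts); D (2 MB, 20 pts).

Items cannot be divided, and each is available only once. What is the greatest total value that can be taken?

Check high-value combinations within 16 MB:
- B+D: size 14+2=16, value 28+20=48
- C+D: size 13+2=15, value 12+20=32
- B: size 14, value 28
- A+D: size 6+2=8, value 4+20=24
Best: 48 pts.

48 pts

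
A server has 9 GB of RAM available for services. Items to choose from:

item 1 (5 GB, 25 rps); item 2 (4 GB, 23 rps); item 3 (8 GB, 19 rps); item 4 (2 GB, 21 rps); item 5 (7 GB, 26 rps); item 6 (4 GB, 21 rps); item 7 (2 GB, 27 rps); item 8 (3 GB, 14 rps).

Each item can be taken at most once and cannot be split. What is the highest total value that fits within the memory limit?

This is a 0/1 knapsack; check combinations near the capacity.
- item 1+item 4+item 7: memory 5+2+2=9, value 25+21+27=73
- item 2+item 4+item 7: memory 4+2+2=8, value 23+21+27=71
- item 4+item 6+item 7: memory 2+4+2=8, value 21+21+27=69
- item 2+item 7+item 8: memory 4+2+3=9, value 23+27+14=64
- item 4+item 7+item 8: memory 2+2+3=7, value 21+27+14=62
Best: 73 rps.

73 rps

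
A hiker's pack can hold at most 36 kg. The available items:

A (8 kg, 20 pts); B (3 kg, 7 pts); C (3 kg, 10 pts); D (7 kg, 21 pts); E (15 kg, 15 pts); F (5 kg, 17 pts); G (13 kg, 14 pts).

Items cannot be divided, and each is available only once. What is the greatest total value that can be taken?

This is a 0/1 knapsack; check combinations near the capacity.
- A+C+D+F+G: weight 8+3+7+5+13=36, value 20+10+21+17+14=82
- A+B+D+F+G: weight 8+3+7+5+13=36, value 20+7+21+17+14=79
- A+B+C+D+F: weight 8+3+3+7+5=26, value 20+7+10+21+17=75
- A+D+E+F: weight 8+7+15+5=35, value 20+21+15+17=73
- A+B+C+D+E: weight 8+3+3+7+15=36, value 20+7+10+21+15=73
Best: 82 pts.

82 pts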